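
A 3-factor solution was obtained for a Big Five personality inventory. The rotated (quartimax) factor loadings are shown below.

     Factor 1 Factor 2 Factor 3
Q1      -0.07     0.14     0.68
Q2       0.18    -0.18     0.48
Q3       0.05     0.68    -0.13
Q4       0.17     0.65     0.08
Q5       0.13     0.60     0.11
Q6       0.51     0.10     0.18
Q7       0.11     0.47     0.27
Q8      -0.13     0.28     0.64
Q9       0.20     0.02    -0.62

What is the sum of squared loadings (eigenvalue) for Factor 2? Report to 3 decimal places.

1.607

SS loadings for Factor 2 = 0.14² + (-0.18)² + 0.68² + 0.65² + 0.60² + 0.10² + 0.47² + 0.28² + 0.02² = 0.0196 + 0.0324 + 0.4624 + 0.4225 + 0.3600 + 0.0100 + 0.2209 + 0.0784 + 0.0004 = 1.6066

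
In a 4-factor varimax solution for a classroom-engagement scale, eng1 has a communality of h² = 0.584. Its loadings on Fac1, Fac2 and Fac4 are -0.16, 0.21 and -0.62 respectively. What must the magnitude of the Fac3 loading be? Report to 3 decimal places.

Under orthogonal rotation h² = Σλ², so λ_Fac3² = h² − (0.4541) = 0.584 − 0.4541 = 0.1299.
|λ| = √0.1299 = 0.3604.

0.360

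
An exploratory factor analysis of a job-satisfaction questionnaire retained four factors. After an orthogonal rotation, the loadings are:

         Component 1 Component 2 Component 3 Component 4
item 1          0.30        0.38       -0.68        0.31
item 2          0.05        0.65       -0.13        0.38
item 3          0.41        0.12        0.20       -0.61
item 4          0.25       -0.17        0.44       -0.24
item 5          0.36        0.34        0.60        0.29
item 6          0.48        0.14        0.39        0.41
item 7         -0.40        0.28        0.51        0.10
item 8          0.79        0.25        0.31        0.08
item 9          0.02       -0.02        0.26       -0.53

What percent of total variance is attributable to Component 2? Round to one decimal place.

SS loadings for Component 2 = 0.38² + 0.65² + 0.12² + (-0.17)² + 0.34² + 0.14² + 0.28² + 0.25² + (-0.02)² = 0.8867
With 9 standardized items, total variance = 9. Proportion = 0.8867/9 = 0.0985 → 9.85%.

9.9%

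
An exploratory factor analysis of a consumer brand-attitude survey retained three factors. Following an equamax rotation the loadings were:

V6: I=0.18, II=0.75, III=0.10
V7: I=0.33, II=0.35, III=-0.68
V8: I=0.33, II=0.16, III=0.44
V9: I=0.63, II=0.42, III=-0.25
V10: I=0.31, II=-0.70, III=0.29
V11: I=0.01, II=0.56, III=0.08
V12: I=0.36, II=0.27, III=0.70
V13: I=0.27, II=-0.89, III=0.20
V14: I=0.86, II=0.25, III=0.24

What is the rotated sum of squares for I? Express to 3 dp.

1.685

SS loadings for I = 0.18² + 0.33² + 0.33² + 0.63² + 0.31² + 0.01² + 0.36² + 0.27² + 0.86² = 0.0324 + 0.1089 + 0.1089 + 0.3969 + 0.0961 + 0.0001 + 0.1296 + 0.0729 + 0.7396 = 1.6854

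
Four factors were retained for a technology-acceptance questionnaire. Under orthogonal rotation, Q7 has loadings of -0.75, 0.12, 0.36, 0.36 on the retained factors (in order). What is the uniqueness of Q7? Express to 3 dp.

0.164

h² = (-0.75)² + 0.12² + 0.36² + 0.36² = 0.5625 + 0.0144 + 0.1296 + 0.1296 = 0.8361
Uniqueness u² = 1 − h² = 1 − 0.8361 = 0.1639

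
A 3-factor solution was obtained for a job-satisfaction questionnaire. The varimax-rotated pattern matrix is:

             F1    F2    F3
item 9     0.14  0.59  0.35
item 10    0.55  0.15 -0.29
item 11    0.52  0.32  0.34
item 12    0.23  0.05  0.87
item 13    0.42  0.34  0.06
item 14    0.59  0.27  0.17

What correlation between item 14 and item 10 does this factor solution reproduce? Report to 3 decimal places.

0.316

r̂ = Σ λ_i·λ_j across factors = (0.59)(0.55) + (0.27)(0.15) + (0.17)(-0.29)
  = +0.3245 +0.0405 -0.0493 = 0.3157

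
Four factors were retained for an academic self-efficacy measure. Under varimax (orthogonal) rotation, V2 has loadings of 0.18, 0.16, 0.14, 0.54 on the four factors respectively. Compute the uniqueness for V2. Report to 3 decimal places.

0.631

h² = 0.18² + 0.16² + 0.14² + 0.54² = 0.0324 + 0.0256 + 0.0196 + 0.2916 = 0.3692
Uniqueness u² = 1 − h² = 1 − 0.3692 = 0.6308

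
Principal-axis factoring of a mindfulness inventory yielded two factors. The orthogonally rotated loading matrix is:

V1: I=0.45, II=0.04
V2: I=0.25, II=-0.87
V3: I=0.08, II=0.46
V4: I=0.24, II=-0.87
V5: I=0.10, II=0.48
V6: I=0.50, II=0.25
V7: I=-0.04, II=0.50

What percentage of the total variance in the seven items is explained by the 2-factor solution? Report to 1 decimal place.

Communalities: 0.2041, 0.8194, 0.2180, 0.8145, 0.2404, 0.3125, 0.2516; Σh² = 2.8605.
Total variance with 7 standardized items is 7, so the solution explains 2.8605/7 = 0.4086 = 40.86%.

40.9%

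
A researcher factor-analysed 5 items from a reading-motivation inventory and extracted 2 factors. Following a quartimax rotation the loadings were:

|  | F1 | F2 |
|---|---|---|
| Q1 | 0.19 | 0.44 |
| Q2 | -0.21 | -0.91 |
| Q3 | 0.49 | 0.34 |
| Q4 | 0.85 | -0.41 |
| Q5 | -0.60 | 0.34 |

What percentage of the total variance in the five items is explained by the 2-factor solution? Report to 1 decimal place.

SS loadings by factor: 1.4028, 1.4210; total = 2.8238.
Total variance with 5 standardized items is 5, so the solution explains 2.8238/5 = 0.5648 = 56.48%.

56.5%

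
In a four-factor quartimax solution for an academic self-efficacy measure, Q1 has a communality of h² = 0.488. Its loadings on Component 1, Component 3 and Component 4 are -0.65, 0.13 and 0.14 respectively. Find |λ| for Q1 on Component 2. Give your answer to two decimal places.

0.17

Under orthogonal rotation h² = Σλ², so λ_Component 2² = h² − (0.4590) = 0.488 − 0.4590 = 0.0290.
|λ| = √0.0290 = 0.1703.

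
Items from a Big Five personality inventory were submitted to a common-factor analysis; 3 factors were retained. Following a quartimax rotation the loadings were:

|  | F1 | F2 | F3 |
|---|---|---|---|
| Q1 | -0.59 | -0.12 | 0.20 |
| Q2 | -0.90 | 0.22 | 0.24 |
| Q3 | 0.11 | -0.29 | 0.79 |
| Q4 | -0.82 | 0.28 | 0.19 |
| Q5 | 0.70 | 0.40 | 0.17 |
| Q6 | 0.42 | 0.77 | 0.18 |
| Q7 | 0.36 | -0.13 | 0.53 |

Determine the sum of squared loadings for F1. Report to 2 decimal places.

SS loadings for F1 = (-0.59)² + (-0.90)² + 0.11² + (-0.82)² + 0.70² + 0.42² + 0.36² = 0.3481 + 0.8100 + 0.0121 + 0.6724 + 0.4900 + 0.1764 + 0.1296 = 2.6386

2.64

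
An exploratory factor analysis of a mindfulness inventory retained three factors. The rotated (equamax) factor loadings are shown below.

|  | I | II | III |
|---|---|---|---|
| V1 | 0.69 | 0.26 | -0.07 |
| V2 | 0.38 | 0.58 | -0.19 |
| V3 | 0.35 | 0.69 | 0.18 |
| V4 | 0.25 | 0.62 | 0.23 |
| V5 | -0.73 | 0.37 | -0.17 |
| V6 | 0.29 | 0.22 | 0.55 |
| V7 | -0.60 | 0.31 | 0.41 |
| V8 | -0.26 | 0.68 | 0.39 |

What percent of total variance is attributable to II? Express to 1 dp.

25.1%

SS loadings for II = 0.26² + 0.58² + 0.69² + 0.62² + 0.37² + 0.22² + 0.31² + 0.68² = 2.0083
With 8 standardized items, total variance = 8. Proportion = 2.0083/8 = 0.2510 → 25.10%.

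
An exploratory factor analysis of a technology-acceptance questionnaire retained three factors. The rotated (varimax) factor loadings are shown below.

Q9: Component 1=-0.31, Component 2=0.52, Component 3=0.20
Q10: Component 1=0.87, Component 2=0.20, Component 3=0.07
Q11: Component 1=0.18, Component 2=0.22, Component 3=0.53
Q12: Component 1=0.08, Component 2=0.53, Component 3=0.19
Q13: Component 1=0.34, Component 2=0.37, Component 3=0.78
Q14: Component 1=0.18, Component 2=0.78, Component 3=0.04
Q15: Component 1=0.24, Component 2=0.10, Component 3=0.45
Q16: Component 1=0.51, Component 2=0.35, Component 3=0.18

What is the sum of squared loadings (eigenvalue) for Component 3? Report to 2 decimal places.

SS loadings for Component 3 = 0.20² + 0.07² + 0.53² + 0.19² + 0.78² + 0.04² + 0.45² + 0.18² = 0.0400 + 0.0049 + 0.2809 + 0.0361 + 0.6084 + 0.0016 + 0.2025 + 0.0324 = 1.2068

1.21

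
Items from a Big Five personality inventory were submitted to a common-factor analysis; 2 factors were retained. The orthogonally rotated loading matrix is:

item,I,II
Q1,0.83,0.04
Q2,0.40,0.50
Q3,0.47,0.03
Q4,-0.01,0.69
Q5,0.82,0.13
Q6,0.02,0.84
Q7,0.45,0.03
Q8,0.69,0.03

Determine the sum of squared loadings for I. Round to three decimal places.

SS loadings for I = 0.83² + 0.40² + 0.47² + (-0.01)² + 0.82² + 0.02² + 0.45² + 0.69² = 0.6889 + 0.1600 + 0.2209 + 0.0001 + 0.6724 + 0.0004 + 0.2025 + 0.4761 = 2.4213

2.421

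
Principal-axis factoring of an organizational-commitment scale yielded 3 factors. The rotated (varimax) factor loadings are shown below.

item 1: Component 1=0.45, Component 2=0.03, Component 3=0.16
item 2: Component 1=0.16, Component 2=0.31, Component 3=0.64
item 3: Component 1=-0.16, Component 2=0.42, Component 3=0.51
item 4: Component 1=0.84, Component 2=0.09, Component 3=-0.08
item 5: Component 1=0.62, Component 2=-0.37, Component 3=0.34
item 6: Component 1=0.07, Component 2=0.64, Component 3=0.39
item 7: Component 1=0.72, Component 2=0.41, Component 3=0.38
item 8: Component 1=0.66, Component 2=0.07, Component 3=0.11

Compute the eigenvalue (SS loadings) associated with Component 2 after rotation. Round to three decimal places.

1.001

SS loadings for Component 2 = 0.03² + 0.31² + 0.42² + 0.09² + (-0.37)² + 0.64² + 0.41² + 0.07² = 0.0009 + 0.0961 + 0.1764 + 0.0081 + 0.1369 + 0.4096 + 0.1681 + 0.0049 = 1.0010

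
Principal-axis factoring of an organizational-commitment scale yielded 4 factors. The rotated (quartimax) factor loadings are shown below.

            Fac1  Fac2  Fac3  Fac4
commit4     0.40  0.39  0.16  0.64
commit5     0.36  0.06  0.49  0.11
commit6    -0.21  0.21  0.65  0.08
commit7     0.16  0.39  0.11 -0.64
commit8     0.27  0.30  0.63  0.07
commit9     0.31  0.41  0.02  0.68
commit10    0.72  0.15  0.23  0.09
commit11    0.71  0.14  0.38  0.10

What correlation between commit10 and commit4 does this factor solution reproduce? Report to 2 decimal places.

0.44

r̂ = Σ λ_i·λ_j across factors = (0.72)(0.40) + (0.15)(0.39) + (0.23)(0.16) + (0.09)(0.64)
  = +0.2880 +0.0585 +0.0368 +0.0576 = 0.4409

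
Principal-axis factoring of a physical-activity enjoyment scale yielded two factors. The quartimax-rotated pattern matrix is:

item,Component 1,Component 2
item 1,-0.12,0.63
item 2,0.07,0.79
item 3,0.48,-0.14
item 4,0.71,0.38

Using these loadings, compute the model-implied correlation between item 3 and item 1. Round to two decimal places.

-0.15

r̂ = Σ λ_i·λ_j across factors = (0.48)(-0.12) + (-0.14)(0.63)
  = -0.0576 -0.0882 = -0.1458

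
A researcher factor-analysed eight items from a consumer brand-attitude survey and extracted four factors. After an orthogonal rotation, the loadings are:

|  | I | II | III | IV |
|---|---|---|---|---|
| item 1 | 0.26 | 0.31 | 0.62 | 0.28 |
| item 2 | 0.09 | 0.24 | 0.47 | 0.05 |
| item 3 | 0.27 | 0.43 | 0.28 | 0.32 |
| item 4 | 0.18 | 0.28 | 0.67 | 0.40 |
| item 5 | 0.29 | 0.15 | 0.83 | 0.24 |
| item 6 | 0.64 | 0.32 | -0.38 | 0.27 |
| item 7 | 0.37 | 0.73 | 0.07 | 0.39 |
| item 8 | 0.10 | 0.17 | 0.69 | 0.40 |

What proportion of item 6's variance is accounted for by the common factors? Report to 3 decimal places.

h² = 0.64² + 0.32² + (-0.38)² + 0.27² = 0.4096 + 0.1024 + 0.1444 + 0.0729 = 0.7293

0.729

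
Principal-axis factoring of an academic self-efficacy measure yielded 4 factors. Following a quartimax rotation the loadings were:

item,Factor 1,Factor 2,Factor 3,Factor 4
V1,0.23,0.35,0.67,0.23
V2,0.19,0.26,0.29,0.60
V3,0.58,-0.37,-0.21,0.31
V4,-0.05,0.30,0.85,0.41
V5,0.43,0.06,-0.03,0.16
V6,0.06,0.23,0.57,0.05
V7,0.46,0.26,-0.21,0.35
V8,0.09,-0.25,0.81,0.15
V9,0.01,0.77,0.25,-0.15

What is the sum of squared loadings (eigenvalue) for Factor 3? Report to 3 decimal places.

2.388

SS loadings for Factor 3 = 0.67² + 0.29² + (-0.21)² + 0.85² + (-0.03)² + 0.57² + (-0.21)² + 0.81² + 0.25² = 0.4489 + 0.0841 + 0.0441 + 0.7225 + 0.0009 + 0.3249 + 0.0441 + 0.6561 + 0.0625 = 2.3881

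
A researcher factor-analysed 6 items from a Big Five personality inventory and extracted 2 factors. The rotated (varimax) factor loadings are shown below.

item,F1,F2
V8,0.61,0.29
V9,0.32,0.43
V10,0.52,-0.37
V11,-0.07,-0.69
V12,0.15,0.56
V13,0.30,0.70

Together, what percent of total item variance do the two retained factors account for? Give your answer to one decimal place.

SS loadings by factor: 0.8623, 1.6856; total = 2.5479.
Total variance with 6 standardized items is 6, so the solution explains 2.5479/6 = 0.4246 = 42.46%.

42.5%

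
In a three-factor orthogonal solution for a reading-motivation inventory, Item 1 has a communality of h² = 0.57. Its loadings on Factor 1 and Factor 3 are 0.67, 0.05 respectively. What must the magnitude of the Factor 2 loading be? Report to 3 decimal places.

0.344

Under orthogonal rotation h² = Σλ², so λ_Factor 2² = h² − (0.4514) = 0.57 − 0.4514 = 0.1186.
|λ| = √0.1186 = 0.3444.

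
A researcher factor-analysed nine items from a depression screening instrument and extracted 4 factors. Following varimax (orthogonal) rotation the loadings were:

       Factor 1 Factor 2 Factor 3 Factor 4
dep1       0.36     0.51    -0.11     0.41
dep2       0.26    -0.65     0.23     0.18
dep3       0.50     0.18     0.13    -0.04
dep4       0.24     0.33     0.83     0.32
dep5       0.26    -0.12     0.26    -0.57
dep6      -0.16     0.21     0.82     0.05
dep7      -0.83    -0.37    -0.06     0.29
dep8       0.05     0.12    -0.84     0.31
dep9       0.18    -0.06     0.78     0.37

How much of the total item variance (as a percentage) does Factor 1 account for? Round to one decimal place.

SS loadings for Factor 1 = 0.36² + 0.26² + 0.50² + 0.24² + 0.26² + (-0.16)² + (-0.83)² + 0.05² + 0.18² = 1.3218
With 9 standardized items, total variance = 9. Proportion = 1.3218/9 = 0.1469 → 14.69%.

14.7%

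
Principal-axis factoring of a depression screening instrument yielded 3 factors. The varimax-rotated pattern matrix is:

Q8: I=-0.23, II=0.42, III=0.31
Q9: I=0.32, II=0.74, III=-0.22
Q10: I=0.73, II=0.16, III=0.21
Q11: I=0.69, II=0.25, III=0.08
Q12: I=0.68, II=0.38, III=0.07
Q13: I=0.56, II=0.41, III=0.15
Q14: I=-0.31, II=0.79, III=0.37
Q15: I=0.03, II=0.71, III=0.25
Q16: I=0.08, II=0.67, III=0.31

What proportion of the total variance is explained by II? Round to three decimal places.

SS loadings for II = 0.42² + 0.74² + 0.16² + 0.25² + 0.38² + 0.41² + 0.79² + 0.71² + 0.67² = 2.7017
Proportion of variance = 2.7017 / 9 = 0.3002.

0.300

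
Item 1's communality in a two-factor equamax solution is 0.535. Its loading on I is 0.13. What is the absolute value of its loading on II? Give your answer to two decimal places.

Under orthogonal rotation h² = Σλ², so λ_II² = h² − (0.0169) = 0.535 − 0.0169 = 0.5181.
|λ| = √0.5181 = 0.7198.

0.72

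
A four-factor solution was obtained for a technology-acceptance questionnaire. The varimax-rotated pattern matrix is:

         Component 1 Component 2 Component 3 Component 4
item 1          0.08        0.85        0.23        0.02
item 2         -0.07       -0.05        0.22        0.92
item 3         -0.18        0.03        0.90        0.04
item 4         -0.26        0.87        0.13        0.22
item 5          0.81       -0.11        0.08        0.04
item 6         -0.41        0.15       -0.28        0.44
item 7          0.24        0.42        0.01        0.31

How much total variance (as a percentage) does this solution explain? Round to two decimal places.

Communalities: 0.7822, 0.9022, 0.8449, 0.8898, 0.6762, 0.4626, 0.3302; Σh² = 4.8881.
Total variance with 7 standardized items is 7, so the solution explains 4.8881/7 = 0.6983 = 69.83%.

69.83%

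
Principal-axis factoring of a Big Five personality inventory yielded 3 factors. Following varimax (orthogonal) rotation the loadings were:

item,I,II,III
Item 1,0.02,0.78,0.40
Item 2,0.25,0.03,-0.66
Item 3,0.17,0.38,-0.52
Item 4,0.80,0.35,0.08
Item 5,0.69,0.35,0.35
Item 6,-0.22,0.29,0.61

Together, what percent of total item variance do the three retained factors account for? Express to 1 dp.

SS loadings by factor: 1.2563, 1.0828, 1.3670; total = 3.7061.
Total variance with 6 standardized items is 6, so the solution explains 3.7061/6 = 0.6177 = 61.77%.

61.8%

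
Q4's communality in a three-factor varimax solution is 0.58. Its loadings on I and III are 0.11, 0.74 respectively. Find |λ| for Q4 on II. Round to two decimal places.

Under orthogonal rotation h² = Σλ², so λ_II² = h² − (0.5597) = 0.58 − 0.5597 = 0.0203.
|λ| = √0.0203 = 0.1425.

0.14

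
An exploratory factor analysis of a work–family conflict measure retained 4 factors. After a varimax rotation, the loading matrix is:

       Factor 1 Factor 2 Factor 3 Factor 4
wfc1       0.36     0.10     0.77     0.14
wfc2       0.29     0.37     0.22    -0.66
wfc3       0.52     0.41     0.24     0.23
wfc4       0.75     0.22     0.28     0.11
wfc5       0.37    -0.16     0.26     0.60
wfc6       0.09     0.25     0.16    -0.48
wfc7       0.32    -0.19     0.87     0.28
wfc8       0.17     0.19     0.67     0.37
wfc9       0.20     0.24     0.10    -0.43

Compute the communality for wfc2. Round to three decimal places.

0.705

h² = 0.29² + 0.37² + 0.22² + (-0.66)² = 0.0841 + 0.1369 + 0.0484 + 0.4356 = 0.7050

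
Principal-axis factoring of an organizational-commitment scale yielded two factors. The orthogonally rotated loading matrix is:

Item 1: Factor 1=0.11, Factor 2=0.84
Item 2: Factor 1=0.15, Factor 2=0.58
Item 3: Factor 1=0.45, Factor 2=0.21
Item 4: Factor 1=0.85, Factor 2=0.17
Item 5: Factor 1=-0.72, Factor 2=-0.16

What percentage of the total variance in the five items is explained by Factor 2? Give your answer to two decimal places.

22.81%

SS loadings for Factor 2 = 0.84² + 0.58² + 0.21² + 0.17² + (-0.16)² = 1.1406
With 5 standardized items, total variance = 5. Proportion = 1.1406/5 = 0.2281 → 22.81%.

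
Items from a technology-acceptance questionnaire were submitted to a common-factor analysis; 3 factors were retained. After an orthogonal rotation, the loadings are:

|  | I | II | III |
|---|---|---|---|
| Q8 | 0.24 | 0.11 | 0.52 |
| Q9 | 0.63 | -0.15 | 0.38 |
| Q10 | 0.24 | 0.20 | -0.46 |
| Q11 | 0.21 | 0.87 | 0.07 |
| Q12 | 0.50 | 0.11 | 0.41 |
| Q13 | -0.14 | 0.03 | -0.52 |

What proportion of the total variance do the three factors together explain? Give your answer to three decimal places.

0.457

Communalities: 0.3401, 0.5638, 0.3092, 0.8059, 0.4302, 0.2909; Σh² = 2.7401.
Total variance with 6 standardized items is 6, so the solution explains 2.7401/6 = 0.4567.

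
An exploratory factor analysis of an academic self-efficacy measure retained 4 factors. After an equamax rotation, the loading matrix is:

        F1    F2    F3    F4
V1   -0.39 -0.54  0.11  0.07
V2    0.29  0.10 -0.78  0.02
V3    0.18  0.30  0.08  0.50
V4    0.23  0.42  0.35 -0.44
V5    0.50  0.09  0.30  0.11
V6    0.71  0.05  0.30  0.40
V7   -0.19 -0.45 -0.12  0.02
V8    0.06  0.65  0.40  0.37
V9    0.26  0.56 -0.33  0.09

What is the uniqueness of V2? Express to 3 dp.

0.297

h² = 0.29² + 0.10² + (-0.78)² + 0.02² = 0.0841 + 0.0100 + 0.6084 + 0.0004 = 0.7029
Uniqueness u² = 1 − h² = 1 − 0.7029 = 0.2971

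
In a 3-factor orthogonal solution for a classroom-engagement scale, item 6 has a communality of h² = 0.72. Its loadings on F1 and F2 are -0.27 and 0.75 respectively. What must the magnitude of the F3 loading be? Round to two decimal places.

Under orthogonal rotation h² = Σλ², so λ_F3² = h² − (0.6354) = 0.72 − 0.6354 = 0.0846.
|λ| = √0.0846 = 0.2909.

0.29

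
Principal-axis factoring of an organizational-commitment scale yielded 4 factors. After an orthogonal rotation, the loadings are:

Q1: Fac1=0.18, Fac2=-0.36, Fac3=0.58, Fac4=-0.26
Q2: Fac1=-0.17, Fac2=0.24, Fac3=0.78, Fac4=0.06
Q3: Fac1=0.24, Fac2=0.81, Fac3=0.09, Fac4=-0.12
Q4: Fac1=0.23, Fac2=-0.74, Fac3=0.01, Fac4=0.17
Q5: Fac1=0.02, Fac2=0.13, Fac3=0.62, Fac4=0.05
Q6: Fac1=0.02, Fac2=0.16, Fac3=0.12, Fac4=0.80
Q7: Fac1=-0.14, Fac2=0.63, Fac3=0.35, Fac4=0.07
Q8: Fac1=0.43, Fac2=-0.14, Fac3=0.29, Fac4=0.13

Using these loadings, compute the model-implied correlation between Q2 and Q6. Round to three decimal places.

r̂ = Σ λ_i·λ_j across factors = (-0.17)(0.02) + (0.24)(0.16) + (0.78)(0.12) + (0.06)(0.80)
  = -0.0034 +0.0384 +0.0936 +0.0480 = 0.1766

0.177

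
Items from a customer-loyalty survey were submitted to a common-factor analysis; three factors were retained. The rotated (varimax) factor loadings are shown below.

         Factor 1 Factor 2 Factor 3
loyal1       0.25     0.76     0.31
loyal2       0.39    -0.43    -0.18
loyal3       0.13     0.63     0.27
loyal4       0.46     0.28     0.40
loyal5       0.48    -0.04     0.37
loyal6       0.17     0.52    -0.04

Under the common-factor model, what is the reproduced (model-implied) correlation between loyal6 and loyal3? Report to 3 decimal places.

r̂ = Σ λ_i·λ_j across factors = (0.17)(0.13) + (0.52)(0.63) + (-0.04)(0.27)
  = +0.0221 +0.3276 -0.0108 = 0.3389

0.339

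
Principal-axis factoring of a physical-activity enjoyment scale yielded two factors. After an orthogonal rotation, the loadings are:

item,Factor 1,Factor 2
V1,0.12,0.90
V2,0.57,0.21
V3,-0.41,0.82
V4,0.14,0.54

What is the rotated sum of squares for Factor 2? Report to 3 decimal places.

SS loadings for Factor 2 = 0.90² + 0.21² + 0.82² + 0.54² = 0.8100 + 0.0441 + 0.6724 + 0.2916 = 1.8181

1.818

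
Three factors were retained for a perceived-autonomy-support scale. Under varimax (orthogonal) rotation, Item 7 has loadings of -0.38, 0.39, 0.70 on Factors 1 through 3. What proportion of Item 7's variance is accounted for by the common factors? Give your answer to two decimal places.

0.79

h² = (-0.38)² + 0.39² + 0.70² = 0.1444 + 0.1521 + 0.4900 = 0.7865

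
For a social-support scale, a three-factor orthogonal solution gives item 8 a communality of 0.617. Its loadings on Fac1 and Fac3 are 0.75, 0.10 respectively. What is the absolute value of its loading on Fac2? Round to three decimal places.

Under orthogonal rotation h² = Σλ², so λ_Fac2² = h² − (0.5725) = 0.617 − 0.5725 = 0.0445.
|λ| = √0.0445 = 0.2110.

0.211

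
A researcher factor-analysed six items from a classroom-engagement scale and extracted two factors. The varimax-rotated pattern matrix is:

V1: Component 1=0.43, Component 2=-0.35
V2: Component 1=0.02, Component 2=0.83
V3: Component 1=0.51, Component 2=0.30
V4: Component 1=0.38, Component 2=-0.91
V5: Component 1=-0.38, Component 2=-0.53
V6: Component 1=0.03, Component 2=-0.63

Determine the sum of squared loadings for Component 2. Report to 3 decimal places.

SS loadings for Component 2 = (-0.35)² + 0.83² + 0.30² + (-0.91)² + (-0.53)² + (-0.63)² = 0.1225 + 0.6889 + 0.0900 + 0.8281 + 0.2809 + 0.3969 = 2.4073

2.407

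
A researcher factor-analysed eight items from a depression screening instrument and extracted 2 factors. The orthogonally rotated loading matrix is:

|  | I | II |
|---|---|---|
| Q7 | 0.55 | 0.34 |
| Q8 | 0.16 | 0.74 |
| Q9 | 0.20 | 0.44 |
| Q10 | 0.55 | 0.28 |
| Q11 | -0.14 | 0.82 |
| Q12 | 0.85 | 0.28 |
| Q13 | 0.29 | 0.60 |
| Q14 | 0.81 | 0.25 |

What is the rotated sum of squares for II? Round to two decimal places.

2.11

SS loadings for II = 0.34² + 0.74² + 0.44² + 0.28² + 0.82² + 0.28² + 0.60² + 0.25² = 0.1156 + 0.5476 + 0.1936 + 0.0784 + 0.6724 + 0.0784 + 0.3600 + 0.0625 = 2.1085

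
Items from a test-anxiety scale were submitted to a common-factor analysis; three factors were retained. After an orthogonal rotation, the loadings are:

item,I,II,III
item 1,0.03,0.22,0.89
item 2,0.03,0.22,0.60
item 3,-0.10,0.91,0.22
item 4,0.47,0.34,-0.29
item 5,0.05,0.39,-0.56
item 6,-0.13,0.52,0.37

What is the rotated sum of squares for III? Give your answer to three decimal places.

SS loadings for III = 0.89² + 0.60² + 0.22² + (-0.29)² + (-0.56)² + 0.37² = 0.7921 + 0.3600 + 0.0484 + 0.0841 + 0.3136 + 0.1369 = 1.7351

1.735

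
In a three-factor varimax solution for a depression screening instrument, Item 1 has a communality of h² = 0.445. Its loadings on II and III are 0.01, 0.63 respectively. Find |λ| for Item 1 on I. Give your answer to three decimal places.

0.219

Under orthogonal rotation h² = Σλ², so λ_I² = h² − (0.3970) = 0.445 − 0.3970 = 0.0480.
|λ| = √0.0480 = 0.2191.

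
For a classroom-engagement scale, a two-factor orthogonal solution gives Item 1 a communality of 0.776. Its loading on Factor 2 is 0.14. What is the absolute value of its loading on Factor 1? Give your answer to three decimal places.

0.870

Under orthogonal rotation h² = Σλ², so λ_Factor 1² = h² − (0.0196) = 0.776 − 0.0196 = 0.7564.
|λ| = √0.7564 = 0.8697.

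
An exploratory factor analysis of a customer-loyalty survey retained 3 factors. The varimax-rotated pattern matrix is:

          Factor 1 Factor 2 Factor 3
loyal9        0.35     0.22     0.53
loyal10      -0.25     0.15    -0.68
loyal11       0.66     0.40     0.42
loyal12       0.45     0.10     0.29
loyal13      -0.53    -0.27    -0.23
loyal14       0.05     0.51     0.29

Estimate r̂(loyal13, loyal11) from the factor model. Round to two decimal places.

r̂ = Σ λ_i·λ_j across factors = (-0.53)(0.66) + (-0.27)(0.40) + (-0.23)(0.42)
  = -0.3498 -0.1080 -0.0966 = -0.5544

-0.55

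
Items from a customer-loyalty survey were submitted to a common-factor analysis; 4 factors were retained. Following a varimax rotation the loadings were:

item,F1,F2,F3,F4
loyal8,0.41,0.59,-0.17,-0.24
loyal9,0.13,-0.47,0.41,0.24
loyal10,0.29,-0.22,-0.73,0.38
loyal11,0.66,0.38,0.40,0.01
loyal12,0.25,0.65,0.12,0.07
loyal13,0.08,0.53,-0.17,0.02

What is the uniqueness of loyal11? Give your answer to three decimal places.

0.260

h² = 0.66² + 0.38² + 0.40² + 0.01² = 0.4356 + 0.1444 + 0.1600 + 0.0001 = 0.7401
Uniqueness u² = 1 − h² = 1 − 0.7401 = 0.2599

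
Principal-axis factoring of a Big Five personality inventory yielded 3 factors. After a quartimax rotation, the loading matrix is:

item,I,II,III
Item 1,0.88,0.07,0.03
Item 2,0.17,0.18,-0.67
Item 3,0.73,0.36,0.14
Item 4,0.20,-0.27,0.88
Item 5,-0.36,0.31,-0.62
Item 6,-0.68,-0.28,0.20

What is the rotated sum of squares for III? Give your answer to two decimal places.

SS loadings for III = 0.03² + (-0.67)² + 0.14² + 0.88² + (-0.62)² + 0.20² = 0.0009 + 0.4489 + 0.0196 + 0.7744 + 0.3844 + 0.0400 = 1.6682

1.67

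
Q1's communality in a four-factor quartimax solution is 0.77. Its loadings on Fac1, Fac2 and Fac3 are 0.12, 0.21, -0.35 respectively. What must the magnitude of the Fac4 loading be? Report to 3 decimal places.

0.767

Under orthogonal rotation h² = Σλ², so λ_Fac4² = h² − (0.1810) = 0.77 − 0.1810 = 0.5890.
|λ| = √0.5890 = 0.7675.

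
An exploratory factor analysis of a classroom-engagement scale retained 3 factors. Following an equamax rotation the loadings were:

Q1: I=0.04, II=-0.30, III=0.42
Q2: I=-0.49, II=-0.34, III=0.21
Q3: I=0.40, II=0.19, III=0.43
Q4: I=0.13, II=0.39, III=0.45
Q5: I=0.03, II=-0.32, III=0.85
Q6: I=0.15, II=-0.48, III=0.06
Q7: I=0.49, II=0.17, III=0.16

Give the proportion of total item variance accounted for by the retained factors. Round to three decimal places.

0.400

Communalities: 0.2680, 0.3998, 0.3810, 0.3715, 0.8258, 0.2565, 0.2946; Σh² = 2.7972.
Total variance with 7 standardized items is 7, so the solution explains 2.7972/7 = 0.3996.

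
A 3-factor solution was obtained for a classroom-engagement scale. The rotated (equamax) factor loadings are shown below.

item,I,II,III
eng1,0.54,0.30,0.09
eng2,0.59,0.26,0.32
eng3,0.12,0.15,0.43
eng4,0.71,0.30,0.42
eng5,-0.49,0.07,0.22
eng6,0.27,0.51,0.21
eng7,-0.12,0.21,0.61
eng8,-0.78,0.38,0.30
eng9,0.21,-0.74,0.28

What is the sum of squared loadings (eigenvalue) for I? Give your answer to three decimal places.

SS loadings for I = 0.54² + 0.59² + 0.12² + 0.71² + (-0.49)² + 0.27² + (-0.12)² + (-0.78)² + 0.21² = 0.2916 + 0.3481 + 0.0144 + 0.5041 + 0.2401 + 0.0729 + 0.0144 + 0.6084 + 0.0441 = 2.1381

2.138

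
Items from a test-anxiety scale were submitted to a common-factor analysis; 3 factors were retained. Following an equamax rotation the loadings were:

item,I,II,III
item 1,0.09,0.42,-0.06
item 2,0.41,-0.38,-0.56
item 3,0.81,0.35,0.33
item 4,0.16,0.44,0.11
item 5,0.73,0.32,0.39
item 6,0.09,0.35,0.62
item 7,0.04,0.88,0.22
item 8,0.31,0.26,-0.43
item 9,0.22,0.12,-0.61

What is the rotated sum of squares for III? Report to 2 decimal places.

1.58

SS loadings for III = (-0.06)² + (-0.56)² + 0.33² + 0.11² + 0.39² + 0.62² + 0.22² + (-0.43)² + (-0.61)² = 0.0036 + 0.3136 + 0.1089 + 0.0121 + 0.1521 + 0.3844 + 0.0484 + 0.1849 + 0.3721 = 1.5801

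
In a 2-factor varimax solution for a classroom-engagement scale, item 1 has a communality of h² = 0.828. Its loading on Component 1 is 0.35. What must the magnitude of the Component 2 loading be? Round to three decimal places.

0.840

Under orthogonal rotation h² = Σλ², so λ_Component 2² = h² − (0.1225) = 0.828 − 0.1225 = 0.7055.
|λ| = √0.7055 = 0.8399.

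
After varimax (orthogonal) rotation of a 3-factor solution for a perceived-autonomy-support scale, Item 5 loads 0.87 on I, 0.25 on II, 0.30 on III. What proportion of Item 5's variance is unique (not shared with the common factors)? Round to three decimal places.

0.091

h² = 0.87² + 0.25² + 0.30² = 0.7569 + 0.0625 + 0.0900 = 0.9094
Uniqueness u² = 1 − h² = 1 − 0.9094 = 0.0906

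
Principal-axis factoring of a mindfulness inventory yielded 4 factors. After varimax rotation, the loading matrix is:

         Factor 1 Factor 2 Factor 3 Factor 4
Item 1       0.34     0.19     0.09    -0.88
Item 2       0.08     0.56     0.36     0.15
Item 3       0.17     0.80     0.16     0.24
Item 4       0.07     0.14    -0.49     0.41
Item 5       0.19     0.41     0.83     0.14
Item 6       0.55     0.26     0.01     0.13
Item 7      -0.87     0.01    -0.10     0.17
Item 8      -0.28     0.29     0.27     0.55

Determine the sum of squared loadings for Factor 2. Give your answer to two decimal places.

SS loadings for Factor 2 = 0.19² + 0.56² + 0.80² + 0.14² + 0.41² + 0.26² + 0.01² + 0.29² = 0.0361 + 0.3136 + 0.6400 + 0.0196 + 0.1681 + 0.0676 + 0.0001 + 0.0841 = 1.3292

1.33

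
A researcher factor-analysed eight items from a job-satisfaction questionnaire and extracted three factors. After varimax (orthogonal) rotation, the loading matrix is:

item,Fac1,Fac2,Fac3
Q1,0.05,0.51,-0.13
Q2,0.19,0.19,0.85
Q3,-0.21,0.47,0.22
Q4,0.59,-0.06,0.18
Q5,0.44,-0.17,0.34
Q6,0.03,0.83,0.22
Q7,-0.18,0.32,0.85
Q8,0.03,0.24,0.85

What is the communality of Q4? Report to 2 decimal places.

0.38

h² = 0.59² + (-0.06)² + 0.18² = 0.3481 + 0.0036 + 0.0324 = 0.3841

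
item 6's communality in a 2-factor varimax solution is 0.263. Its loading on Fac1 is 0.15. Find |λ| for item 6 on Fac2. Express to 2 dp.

Under orthogonal rotation h² = Σλ², so λ_Fac2² = h² − (0.0225) = 0.263 − 0.0225 = 0.2405.
|λ| = √0.2405 = 0.4904.

0.49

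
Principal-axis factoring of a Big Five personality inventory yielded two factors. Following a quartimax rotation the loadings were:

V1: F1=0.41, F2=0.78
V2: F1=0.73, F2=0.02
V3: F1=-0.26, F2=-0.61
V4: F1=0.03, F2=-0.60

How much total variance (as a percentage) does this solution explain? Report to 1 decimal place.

Communalities: 0.7765, 0.5333, 0.4397, 0.3609; Σh² = 2.1104.
Total variance with 4 standardized items is 4, so the solution explains 2.1104/4 = 0.5276 = 52.76%.

52.8%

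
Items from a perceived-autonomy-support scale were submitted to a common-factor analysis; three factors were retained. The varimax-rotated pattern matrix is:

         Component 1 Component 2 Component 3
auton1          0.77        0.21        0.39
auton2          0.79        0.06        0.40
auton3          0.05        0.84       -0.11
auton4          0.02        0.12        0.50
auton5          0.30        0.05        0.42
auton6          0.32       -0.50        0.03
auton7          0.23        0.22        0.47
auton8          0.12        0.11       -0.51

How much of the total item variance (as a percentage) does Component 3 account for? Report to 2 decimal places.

15.41%

SS loadings for Component 3 = 0.39² + 0.40² + (-0.11)² + 0.50² + 0.42² + 0.03² + 0.47² + (-0.51)² = 1.2325
With 8 standardized items, total variance = 8. Proportion = 1.2325/8 = 0.1541 → 15.41%.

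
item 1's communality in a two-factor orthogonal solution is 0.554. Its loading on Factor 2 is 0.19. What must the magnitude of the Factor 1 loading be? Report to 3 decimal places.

Under orthogonal rotation h² = Σλ², so λ_Factor 1² = h² − (0.0361) = 0.554 − 0.0361 = 0.5179.
|λ| = √0.5179 = 0.7197.

0.720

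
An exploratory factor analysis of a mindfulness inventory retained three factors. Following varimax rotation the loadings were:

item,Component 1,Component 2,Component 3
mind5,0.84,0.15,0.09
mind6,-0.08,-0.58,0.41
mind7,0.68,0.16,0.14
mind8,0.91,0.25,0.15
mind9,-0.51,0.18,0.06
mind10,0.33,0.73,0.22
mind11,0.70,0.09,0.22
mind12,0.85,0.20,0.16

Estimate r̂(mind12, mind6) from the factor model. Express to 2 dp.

-0.12

r̂ = Σ λ_i·λ_j across factors = (0.85)(-0.08) + (0.20)(-0.58) + (0.16)(0.41)
  = -0.0680 -0.1160 +0.0656 = -0.1184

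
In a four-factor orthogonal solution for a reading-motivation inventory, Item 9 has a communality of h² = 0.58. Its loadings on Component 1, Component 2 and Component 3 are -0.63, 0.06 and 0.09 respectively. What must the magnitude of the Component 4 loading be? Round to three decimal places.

Under orthogonal rotation h² = Σλ², so λ_Component 4² = h² − (0.4086) = 0.58 − 0.4086 = 0.1714.
|λ| = √0.1714 = 0.4140.

0.414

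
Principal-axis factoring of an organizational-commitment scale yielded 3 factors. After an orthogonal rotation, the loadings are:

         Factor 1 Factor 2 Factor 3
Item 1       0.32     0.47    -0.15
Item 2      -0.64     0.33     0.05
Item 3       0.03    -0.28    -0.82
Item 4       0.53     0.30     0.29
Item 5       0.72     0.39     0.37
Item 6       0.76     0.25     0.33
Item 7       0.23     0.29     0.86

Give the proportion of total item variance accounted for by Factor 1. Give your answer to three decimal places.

SS loadings for Factor 1 = 0.32² + (-0.64)² + 0.03² + 0.53² + 0.72² + 0.76² + 0.23² = 1.9427
Proportion of variance = 1.9427 / 7 = 0.2775.

0.278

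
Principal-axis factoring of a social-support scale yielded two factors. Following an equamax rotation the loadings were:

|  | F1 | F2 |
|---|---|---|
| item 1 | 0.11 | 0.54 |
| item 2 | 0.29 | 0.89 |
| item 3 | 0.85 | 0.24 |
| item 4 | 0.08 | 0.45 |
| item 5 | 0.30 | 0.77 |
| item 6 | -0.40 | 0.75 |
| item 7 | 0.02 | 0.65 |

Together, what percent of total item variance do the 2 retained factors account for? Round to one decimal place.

57.1%

SS loadings by factor: 1.0755, 2.9217; total = 3.9972.
Total variance with 7 standardized items is 7, so the solution explains 3.9972/7 = 0.5710 = 57.10%.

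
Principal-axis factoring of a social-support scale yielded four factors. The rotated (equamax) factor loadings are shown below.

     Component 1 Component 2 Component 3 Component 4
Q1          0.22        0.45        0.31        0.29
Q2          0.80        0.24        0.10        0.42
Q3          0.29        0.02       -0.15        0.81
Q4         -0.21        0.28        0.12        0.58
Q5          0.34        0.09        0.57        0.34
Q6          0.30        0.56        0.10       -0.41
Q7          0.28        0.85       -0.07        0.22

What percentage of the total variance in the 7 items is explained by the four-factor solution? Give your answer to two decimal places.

65.02%

SS loadings by factor: 1.1006, 1.3831, 0.4828, 1.5851; total = 4.5516.
Total variance with 7 standardized items is 7, so the solution explains 4.5516/7 = 0.6502 = 65.02%.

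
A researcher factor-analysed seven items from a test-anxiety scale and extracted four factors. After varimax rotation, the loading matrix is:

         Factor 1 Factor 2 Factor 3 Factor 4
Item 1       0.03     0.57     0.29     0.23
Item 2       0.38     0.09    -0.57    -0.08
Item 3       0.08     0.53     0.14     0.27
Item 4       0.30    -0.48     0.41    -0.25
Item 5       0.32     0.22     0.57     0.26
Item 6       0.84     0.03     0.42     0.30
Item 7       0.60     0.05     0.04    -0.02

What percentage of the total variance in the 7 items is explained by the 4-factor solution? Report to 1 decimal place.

SS loadings by factor: 1.4097, 0.8961, 1.0996, 0.3527; total = 3.7581.
Total variance with 7 standardized items is 7, so the solution explains 3.7581/7 = 0.5369 = 53.69%.

53.7%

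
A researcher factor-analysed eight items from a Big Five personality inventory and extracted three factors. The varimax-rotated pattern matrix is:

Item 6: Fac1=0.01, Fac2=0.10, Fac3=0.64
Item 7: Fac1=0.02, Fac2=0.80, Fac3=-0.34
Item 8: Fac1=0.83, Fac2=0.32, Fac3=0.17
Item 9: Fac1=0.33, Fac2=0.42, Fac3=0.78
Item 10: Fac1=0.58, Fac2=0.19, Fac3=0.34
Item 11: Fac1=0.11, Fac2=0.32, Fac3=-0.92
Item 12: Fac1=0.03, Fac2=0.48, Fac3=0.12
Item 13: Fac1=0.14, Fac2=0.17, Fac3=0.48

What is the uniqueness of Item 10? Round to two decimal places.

h² = 0.58² + 0.19² + 0.34² = 0.3364 + 0.0361 + 0.1156 = 0.4881
Uniqueness u² = 1 − h² = 1 − 0.4881 = 0.5119

0.51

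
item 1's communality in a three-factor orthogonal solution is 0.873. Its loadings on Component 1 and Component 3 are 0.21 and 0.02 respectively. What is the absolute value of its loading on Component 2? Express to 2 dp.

Under orthogonal rotation h² = Σλ², so λ_Component 2² = h² − (0.0445) = 0.873 − 0.0445 = 0.8285.
|λ| = √0.8285 = 0.9102.

0.91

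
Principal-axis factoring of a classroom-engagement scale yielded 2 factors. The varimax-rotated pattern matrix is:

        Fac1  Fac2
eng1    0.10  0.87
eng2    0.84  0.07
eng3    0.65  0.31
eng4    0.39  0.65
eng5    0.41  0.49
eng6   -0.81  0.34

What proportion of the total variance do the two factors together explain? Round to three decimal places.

0.625

SS loadings by factor: 2.1144, 1.6361; total = 3.7505.
Total variance with 6 standardized items is 6, so the solution explains 3.7505/6 = 0.6251.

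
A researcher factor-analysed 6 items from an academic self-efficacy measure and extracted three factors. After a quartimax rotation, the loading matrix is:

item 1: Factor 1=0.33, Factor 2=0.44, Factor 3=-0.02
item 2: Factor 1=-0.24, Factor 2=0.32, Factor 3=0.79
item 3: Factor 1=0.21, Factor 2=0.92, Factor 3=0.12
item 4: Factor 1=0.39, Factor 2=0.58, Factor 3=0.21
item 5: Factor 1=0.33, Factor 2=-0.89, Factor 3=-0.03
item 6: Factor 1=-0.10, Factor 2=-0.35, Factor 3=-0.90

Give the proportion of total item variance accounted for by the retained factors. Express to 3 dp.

0.728

SS loadings by factor: 0.4816, 2.3934, 1.4939; total = 4.3689.
Total variance with 6 standardized items is 6, so the solution explains 4.3689/6 = 0.7281.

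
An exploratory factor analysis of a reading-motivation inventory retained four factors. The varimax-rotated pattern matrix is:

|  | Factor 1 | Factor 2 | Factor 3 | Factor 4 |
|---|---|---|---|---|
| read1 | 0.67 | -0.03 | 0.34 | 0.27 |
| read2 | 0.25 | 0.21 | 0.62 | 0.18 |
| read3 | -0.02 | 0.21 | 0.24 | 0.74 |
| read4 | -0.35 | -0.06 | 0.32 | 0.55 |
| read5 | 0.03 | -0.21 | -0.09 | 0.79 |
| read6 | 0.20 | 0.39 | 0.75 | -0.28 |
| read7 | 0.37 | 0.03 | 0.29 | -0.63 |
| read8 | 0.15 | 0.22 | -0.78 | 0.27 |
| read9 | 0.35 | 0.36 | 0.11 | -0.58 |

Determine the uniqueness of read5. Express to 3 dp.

0.323

h² = 0.03² + (-0.21)² + (-0.09)² + 0.79² = 0.0009 + 0.0441 + 0.0081 + 0.6241 = 0.6772
Uniqueness u² = 1 − h² = 1 − 0.6772 = 0.3228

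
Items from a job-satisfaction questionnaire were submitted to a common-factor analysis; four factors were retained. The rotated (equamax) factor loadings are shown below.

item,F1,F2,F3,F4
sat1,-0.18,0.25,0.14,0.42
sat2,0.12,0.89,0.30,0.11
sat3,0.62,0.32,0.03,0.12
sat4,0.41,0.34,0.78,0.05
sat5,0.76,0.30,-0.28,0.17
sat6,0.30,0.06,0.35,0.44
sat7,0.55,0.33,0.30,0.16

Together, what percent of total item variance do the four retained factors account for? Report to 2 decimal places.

61.54%

Communalities: 0.2909, 0.9086, 0.5021, 0.8946, 0.7749, 0.4097, 0.5270; Σh² = 4.3078.
Total variance with 7 standardized items is 7, so the solution explains 4.3078/7 = 0.6154 = 61.54%.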